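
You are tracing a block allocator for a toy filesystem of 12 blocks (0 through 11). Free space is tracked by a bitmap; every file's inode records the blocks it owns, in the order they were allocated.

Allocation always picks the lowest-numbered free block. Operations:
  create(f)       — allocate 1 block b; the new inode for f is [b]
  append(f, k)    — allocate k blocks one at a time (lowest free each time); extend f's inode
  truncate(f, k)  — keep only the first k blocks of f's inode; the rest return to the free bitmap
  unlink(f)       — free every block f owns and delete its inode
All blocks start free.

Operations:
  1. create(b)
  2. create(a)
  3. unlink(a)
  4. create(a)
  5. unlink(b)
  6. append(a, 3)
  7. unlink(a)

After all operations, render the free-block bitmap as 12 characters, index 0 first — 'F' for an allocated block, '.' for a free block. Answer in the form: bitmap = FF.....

[1] create(b) — b=0 (map F...........)
[2] create(a) — a=1 b=0 (map FF..........)
[3] unlink(a) — b=0 (map F...........)
[4] create(a) — a=1 b=0 (map FF..........)
[5] unlink(b) — a=1 (map .F..........)
[6] append(a, 3) — a=1,0,2,3 (map FFFF........)
[7] unlink(a) —  (map ............)

bitmap = ............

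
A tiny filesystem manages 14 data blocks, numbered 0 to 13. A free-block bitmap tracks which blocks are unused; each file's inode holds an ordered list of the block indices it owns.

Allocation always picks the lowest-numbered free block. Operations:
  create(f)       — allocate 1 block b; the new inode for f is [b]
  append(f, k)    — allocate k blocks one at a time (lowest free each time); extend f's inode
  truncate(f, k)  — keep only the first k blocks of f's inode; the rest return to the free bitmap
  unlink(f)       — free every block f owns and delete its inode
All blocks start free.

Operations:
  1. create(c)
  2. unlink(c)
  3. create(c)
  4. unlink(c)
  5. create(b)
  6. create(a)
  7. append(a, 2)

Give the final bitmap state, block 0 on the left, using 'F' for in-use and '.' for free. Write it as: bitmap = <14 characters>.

[1] create(c) — c=0 (map F.............)
[2] unlink(c) —  (map ..............)
[3] create(c) — c=0 (map F.............)
[4] unlink(c) —  (map ..............)
[5] create(b) — b=0 (map F.............)
[6] create(a) — a=1 b=0 (map FF............)
[7] append(a, 2) — a=1,2,3 b=0 (map FFFF..........)

bitmap = FFFF..........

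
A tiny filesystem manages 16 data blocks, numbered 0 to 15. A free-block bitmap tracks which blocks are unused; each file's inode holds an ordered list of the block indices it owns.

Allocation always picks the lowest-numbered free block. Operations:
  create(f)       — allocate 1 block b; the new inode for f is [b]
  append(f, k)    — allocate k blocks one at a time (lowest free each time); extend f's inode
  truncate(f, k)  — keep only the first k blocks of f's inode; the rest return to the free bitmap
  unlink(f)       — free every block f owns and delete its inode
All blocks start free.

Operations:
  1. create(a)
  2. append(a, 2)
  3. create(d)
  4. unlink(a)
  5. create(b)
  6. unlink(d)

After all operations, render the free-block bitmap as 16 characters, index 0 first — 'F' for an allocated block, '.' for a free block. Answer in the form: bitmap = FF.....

  1. create(a)  ⇒  F...............  {a→[0]}
  2. append(a, 2)  ⇒  FFF.............  {a→[0, 1, 2]}
  3. create(d)  ⇒  FFFF............  {a→[0, 1, 2]; d→[3]}
  4. unlink(a)  ⇒  ...F............  {d→[3]}
  5. create(b)  ⇒  F..F............  {b→[0]; d→[3]}
  6. unlink(d)  ⇒  F...............  {b→[0]}

bitmap = F...............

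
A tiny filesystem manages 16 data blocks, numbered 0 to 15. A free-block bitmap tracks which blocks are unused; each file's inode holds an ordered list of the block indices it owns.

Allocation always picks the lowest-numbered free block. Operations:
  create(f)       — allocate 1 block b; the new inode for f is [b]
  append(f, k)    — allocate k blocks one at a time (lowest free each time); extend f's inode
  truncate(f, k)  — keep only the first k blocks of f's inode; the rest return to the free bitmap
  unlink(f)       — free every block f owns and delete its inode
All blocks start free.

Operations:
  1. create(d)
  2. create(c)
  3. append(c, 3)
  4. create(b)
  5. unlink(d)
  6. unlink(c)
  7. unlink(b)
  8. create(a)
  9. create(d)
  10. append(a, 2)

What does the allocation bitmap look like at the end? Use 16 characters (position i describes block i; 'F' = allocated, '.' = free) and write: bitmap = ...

bitmap = FFFF............

create(d): bitmap=F............... | d=[0]
create(c): bitmap=FF.............. | c=[1] d=[0]
append(c, 3): bitmap=FFFFF........... | c=[1, 2, 3, 4] d=[0]
create(b): bitmap=FFFFFF.......... | b=[5] c=[1, 2, 3, 4] d=[0]
unlink(d): bitmap=.FFFFF.......... | b=[5] c=[1, 2, 3, 4]
unlink(c): bitmap=.....F.......... | b=[5]
unlink(b): bitmap=................ | 
create(a): bitmap=F............... | a=[0]
create(d): bitmap=FF.............. | a=[0] d=[1]
append(a, 2): bitmap=FFFF............ | a=[0, 2, 3] d=[1]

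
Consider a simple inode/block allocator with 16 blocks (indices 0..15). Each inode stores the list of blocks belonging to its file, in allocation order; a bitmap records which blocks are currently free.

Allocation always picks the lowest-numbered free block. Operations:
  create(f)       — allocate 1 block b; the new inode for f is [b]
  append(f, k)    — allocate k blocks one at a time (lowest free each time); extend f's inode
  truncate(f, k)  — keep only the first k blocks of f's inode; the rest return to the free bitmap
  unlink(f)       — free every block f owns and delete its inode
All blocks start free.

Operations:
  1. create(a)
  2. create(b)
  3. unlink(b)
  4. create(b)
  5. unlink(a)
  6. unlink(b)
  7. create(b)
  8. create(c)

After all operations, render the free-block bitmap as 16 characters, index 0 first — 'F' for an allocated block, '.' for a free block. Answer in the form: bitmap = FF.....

bitmap = FF..............

create(a): bitmap=F............... | a=[0]
create(b): bitmap=FF.............. | a=[0] b=[1]
unlink(b): bitmap=F............... | a=[0]
create(b): bitmap=FF.............. | a=[0] b=[1]
unlink(a): bitmap=.F.............. | b=[1]
unlink(b): bitmap=................ | 
create(b): bitmap=F............... | b=[0]
create(c): bitmap=FF.............. | b=[0] c=[1]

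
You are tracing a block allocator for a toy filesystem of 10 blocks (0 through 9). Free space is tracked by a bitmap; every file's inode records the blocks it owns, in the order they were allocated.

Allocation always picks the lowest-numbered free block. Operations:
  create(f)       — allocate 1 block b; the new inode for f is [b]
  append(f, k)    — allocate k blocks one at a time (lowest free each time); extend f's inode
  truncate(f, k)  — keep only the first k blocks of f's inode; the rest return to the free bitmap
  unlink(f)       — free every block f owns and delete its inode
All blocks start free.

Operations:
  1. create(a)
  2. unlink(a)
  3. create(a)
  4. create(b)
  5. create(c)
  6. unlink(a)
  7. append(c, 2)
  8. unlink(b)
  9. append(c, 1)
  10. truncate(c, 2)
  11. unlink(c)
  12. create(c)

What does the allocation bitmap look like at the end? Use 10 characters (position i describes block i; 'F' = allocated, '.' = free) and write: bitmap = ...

create(a): bitmap=F......... | a=[0]
unlink(a): bitmap=.......... | 
create(a): bitmap=F......... | a=[0]
create(b): bitmap=FF........ | a=[0] b=[1]
create(c): bitmap=FFF....... | a=[0] b=[1] c=[2]
unlink(a): bitmap=.FF....... | b=[1] c=[2]
append(c, 2): bitmap=FFFF...... | b=[1] c=[2, 0, 3]
unlink(b): bitmap=F.FF...... | c=[2, 0, 3]
append(c, 1): bitmap=FFFF...... | c=[2, 0, 3, 1]
truncate(c, 2): bitmap=F.F....... | c=[2, 0]
unlink(c): bitmap=.......... | 
create(c): bitmap=F......... | c=[0]

bitmap = F.........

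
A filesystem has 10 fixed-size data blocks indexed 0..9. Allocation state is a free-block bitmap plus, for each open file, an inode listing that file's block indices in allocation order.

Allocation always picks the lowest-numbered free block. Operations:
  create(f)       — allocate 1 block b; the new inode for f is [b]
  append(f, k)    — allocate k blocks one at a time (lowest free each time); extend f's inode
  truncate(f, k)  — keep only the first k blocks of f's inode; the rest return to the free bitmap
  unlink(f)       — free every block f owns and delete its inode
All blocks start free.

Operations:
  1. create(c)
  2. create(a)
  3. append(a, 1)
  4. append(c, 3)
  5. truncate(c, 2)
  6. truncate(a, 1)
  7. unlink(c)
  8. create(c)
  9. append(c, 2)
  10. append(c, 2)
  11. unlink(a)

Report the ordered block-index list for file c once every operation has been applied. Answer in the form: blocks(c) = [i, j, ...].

blocks(c) = [0, 2, 3, 4, 5]

after create(c) → c:[0]  free=[F.........]
after create(a) → a:[1], c:[0]  free=[FF........]
after append(a, 1) → a:[1, 2], c:[0]  free=[FFF.......]
after append(c, 3) → a:[1, 2], c:[0, 3, 4, 5]  free=[FFFFFF....]
after truncate(c, 2) → a:[1, 2], c:[0, 3]  free=[FFFF......]
after truncate(a, 1) → a:[1], c:[0, 3]  free=[FF.F......]
after unlink(c) → a:[1]  free=[.F........]
after create(c) → a:[1], c:[0]  free=[FF........]
after append(c, 2) → a:[1], c:[0, 2, 3]  free=[FFFF......]
after append(c, 2) → a:[1], c:[0, 2, 3, 4, 5]  free=[FFFFFF....]
after unlink(a) → c:[0, 2, 3, 4, 5]  free=[F.FFFF....]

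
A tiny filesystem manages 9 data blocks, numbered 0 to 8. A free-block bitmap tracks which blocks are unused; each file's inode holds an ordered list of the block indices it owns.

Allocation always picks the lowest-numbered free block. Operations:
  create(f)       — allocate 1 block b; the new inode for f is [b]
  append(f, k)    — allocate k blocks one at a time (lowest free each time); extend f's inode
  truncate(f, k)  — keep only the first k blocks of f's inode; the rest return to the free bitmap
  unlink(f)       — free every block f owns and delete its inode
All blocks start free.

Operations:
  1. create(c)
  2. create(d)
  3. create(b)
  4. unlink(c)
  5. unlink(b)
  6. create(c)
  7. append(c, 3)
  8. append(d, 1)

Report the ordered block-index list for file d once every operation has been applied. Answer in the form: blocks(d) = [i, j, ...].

blocks(d) = [1, 5]

after create(c) → c:[0]  free=[F........]
after create(d) → c:[0], d:[1]  free=[FF.......]
after create(b) → b:[2], c:[0], d:[1]  free=[FFF......]
after unlink(c) → b:[2], d:[1]  free=[.FF......]
after unlink(b) → d:[1]  free=[.F.......]
after create(c) → c:[0], d:[1]  free=[FF.......]
after append(c, 3) → c:[0, 2, 3, 4], d:[1]  free=[FFFFF....]
after append(d, 1) → c:[0, 2, 3, 4], d:[1, 5]  free=[FFFFFF...]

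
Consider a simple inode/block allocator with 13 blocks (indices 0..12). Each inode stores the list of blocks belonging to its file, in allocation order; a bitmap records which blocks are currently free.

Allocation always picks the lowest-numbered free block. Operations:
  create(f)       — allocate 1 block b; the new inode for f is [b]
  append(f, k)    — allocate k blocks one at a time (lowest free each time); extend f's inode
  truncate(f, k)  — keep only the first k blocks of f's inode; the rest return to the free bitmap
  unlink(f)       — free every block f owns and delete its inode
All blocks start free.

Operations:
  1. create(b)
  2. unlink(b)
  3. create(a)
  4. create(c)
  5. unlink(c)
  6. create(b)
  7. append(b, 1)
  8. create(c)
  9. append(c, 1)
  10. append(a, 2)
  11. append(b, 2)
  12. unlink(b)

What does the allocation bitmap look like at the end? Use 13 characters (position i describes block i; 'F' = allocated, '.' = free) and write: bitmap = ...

after create(b) → b:[0]  free=[F............]
after unlink(b) →   free=[.............]
after create(a) → a:[0]  free=[F............]
after create(c) → a:[0], c:[1]  free=[FF...........]
after unlink(c) → a:[0]  free=[F............]
after create(b) → a:[0], b:[1]  free=[FF...........]
after append(b, 1) → a:[0], b:[1, 2]  free=[FFF..........]
after create(c) → a:[0], b:[1, 2], c:[3]  free=[FFFF.........]
after append(c, 1) → a:[0], b:[1, 2], c:[3, 4]  free=[FFFFF........]
after append(a, 2) → a:[0, 5, 6], b:[1, 2], c:[3, 4]  free=[FFFFFFF......]
after append(b, 2) → a:[0, 5, 6], b:[1, 2, 7, 8], c:[3, 4]  free=[FFFFFFFFF....]
after unlink(b) → a:[0, 5, 6], c:[3, 4]  free=[F..FFFF......]

bitmap = F..FFFF......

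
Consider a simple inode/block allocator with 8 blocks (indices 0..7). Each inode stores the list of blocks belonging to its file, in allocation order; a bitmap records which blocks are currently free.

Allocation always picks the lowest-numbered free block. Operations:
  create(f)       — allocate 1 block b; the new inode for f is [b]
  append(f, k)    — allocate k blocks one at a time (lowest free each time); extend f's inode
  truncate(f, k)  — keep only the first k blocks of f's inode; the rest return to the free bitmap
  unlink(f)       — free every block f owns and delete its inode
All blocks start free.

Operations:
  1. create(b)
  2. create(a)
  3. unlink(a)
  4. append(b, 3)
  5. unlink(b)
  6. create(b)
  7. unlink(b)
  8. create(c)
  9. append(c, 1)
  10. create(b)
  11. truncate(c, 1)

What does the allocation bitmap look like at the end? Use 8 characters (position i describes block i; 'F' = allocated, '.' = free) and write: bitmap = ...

after create(b) → b:[0]  free=[F.......]
after create(a) → a:[1], b:[0]  free=[FF......]
after unlink(a) → b:[0]  free=[F.......]
after append(b, 3) → b:[0, 1, 2, 3]  free=[FFFF....]
after unlink(b) →   free=[........]
after create(b) → b:[0]  free=[F.......]
after unlink(b) →   free=[........]
after create(c) → c:[0]  free=[F.......]
after append(c, 1) → c:[0, 1]  free=[FF......]
after create(b) → b:[2], c:[0, 1]  free=[FFF.....]
after truncate(c, 1) → b:[2], c:[0]  free=[F.F.....]

bitmap = F.F.....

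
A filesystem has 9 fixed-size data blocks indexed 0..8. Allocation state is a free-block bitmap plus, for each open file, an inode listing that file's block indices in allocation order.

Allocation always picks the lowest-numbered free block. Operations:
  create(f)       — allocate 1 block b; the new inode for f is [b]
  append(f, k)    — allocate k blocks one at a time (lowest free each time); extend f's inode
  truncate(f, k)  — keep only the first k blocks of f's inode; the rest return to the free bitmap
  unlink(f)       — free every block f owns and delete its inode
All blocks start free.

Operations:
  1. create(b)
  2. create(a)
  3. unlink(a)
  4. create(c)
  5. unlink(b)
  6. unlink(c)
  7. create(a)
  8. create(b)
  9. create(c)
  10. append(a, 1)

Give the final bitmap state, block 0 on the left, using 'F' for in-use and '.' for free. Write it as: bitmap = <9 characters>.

bitmap = FFFF.....

create(b): bitmap=F........ | b=[0]
create(a): bitmap=FF....... | a=[1] b=[0]
unlink(a): bitmap=F........ | b=[0]
create(c): bitmap=FF....... | b=[0] c=[1]
unlink(b): bitmap=.F....... | c=[1]
unlink(c): bitmap=......... | 
create(a): bitmap=F........ | a=[0]
create(b): bitmap=FF....... | a=[0] b=[1]
create(c): bitmap=FFF...... | a=[0] b=[1] c=[2]
append(a, 1): bitmap=FFFF..... | a=[0, 3] b=[1] c=[2]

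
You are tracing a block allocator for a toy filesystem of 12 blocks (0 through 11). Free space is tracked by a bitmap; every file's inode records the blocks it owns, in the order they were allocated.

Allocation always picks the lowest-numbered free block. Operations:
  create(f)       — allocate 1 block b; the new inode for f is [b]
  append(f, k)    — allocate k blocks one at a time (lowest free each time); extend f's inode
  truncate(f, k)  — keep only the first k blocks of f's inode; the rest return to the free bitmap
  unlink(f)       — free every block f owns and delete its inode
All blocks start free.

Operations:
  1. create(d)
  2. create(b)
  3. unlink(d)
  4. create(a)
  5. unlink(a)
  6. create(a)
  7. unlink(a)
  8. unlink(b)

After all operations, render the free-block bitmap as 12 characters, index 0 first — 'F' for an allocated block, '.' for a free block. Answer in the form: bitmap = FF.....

bitmap = ............

[1] create(d) — d=0 (map F...........)
[2] create(b) — b=1 d=0 (map FF..........)
[3] unlink(d) — b=1 (map .F..........)
[4] create(a) — a=0 b=1 (map FF..........)
[5] unlink(a) — b=1 (map .F..........)
[6] create(a) — a=0 b=1 (map FF..........)
[7] unlink(a) — b=1 (map .F..........)
[8] unlink(b) —  (map ............)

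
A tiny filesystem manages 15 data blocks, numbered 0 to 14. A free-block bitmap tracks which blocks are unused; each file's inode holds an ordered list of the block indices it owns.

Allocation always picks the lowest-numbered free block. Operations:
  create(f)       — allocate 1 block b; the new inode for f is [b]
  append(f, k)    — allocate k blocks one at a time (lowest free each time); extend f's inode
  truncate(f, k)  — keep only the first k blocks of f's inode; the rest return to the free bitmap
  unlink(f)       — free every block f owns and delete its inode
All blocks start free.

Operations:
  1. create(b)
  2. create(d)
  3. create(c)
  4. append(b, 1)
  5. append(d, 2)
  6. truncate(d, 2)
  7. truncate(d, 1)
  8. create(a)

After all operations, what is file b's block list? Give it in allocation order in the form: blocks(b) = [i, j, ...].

  1. create(b)  ⇒  F..............  {b→[0]}
  2. create(d)  ⇒  FF.............  {b→[0]; d→[1]}
  3. create(c)  ⇒  FFF............  {b→[0]; c→[2]; d→[1]}
  4. append(b, 1)  ⇒  FFFF...........  {b→[0, 3]; c→[2]; d→[1]}
  5. append(d, 2)  ⇒  FFFFFF.........  {b→[0, 3]; c→[2]; d→[1, 4, 5]}
  6. truncate(d, 2)  ⇒  FFFFF..........  {b→[0, 3]; c→[2]; d→[1, 4]}
  7. truncate(d, 1)  ⇒  FFFF...........  {b→[0, 3]; c→[2]; d→[1]}
  8. create(a)  ⇒  FFFFF..........  {a→[4]; b→[0, 3]; c→[2]; d→[1]}

blocks(b) = [0, 3]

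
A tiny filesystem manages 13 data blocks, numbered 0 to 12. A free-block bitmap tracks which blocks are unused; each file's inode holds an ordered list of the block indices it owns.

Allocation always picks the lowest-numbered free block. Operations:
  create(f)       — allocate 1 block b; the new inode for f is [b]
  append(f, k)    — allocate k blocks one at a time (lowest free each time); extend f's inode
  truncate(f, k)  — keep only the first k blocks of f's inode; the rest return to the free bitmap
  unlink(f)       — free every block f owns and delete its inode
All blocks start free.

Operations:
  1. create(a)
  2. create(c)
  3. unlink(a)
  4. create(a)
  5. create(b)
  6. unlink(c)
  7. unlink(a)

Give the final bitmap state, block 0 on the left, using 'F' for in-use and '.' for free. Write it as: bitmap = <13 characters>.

bitmap = ..F..........

create(a): bitmap=F............ | a=[0]
create(c): bitmap=FF........... | a=[0] c=[1]
unlink(a): bitmap=.F........... | c=[1]
create(a): bitmap=FF........... | a=[0] c=[1]
create(b): bitmap=FFF.......... | a=[0] b=[2] c=[1]
unlink(c): bitmap=F.F.......... | a=[0] b=[2]
unlink(a): bitmap=..F.......... | b=[2]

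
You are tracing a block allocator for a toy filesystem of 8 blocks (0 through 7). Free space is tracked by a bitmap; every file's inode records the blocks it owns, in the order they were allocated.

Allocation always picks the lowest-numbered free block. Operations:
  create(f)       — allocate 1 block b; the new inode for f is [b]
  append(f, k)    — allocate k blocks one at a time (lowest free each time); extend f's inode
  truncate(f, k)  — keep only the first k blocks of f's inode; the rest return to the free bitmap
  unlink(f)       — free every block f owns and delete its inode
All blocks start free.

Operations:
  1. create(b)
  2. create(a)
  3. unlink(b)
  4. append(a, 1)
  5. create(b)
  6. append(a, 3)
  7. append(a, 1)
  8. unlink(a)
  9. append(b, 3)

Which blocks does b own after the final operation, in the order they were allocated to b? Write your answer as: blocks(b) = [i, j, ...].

[1] create(b) — b=0 (map F.......)
[2] create(a) — a=1 b=0 (map FF......)
[3] unlink(b) — a=1 (map .F......)
[4] append(a, 1) — a=1,0 (map FF......)
[5] create(b) — a=1,0 b=2 (map FFF.....)
[6] append(a, 3) — a=1,0,3,4,5 b=2 (map FFFFFF..)
[7] append(a, 1) — a=1,0,3,4,5,6 b=2 (map FFFFFFF.)
[8] unlink(a) — b=2 (map ..F.....)
[9] append(b, 3) — b=2,0,1,3 (map FFFF....)

blocks(b) = [2, 0, 1, 3]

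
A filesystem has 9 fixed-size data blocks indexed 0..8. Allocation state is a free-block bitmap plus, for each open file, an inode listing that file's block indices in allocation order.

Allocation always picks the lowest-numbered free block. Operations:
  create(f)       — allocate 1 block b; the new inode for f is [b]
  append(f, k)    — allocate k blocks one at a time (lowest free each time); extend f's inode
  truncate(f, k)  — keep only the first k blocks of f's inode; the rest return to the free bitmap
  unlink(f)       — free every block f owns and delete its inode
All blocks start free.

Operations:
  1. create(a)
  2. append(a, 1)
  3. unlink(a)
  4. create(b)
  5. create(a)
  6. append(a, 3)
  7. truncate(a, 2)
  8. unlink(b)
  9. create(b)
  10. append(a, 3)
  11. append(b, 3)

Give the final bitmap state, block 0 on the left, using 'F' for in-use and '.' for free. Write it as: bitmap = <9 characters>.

bitmap = FFFFFFFFF

create(a): bitmap=F........ | a=[0]
append(a, 1): bitmap=FF....... | a=[0, 1]
unlink(a): bitmap=......... | 
create(b): bitmap=F........ | b=[0]
create(a): bitmap=FF....... | a=[1] b=[0]
append(a, 3): bitmap=FFFFF.... | a=[1, 2, 3, 4] b=[0]
truncate(a, 2): bitmap=FFF...... | a=[1, 2] b=[0]
unlink(b): bitmap=.FF...... | a=[1, 2]
create(b): bitmap=FFF...... | a=[1, 2] b=[0]
append(a, 3): bitmap=FFFFFF... | a=[1, 2, 3, 4, 5] b=[0]
append(b, 3): bitmap=FFFFFFFFF | a=[1, 2, 3, 4, 5] b=[0, 6, 7, 8]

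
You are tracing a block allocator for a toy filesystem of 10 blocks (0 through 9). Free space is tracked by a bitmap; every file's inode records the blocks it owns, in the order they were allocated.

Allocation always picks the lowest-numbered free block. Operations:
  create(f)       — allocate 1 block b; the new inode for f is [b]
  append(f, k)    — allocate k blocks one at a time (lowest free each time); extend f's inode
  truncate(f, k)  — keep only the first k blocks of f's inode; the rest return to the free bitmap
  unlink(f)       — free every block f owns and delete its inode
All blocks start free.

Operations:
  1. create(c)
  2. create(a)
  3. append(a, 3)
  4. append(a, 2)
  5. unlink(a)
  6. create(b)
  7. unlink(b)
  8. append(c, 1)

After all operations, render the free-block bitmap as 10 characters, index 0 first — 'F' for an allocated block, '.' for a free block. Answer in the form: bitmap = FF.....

create(c): bitmap=F......... | c=[0]
create(a): bitmap=FF........ | a=[1] c=[0]
append(a, 3): bitmap=FFFFF..... | a=[1, 2, 3, 4] c=[0]
append(a, 2): bitmap=FFFFFFF... | a=[1, 2, 3, 4, 5, 6] c=[0]
unlink(a): bitmap=F......... | c=[0]
create(b): bitmap=FF........ | b=[1] c=[0]
unlink(b): bitmap=F......... | c=[0]
append(c, 1): bitmap=FF........ | c=[0, 1]

bitmap = FF........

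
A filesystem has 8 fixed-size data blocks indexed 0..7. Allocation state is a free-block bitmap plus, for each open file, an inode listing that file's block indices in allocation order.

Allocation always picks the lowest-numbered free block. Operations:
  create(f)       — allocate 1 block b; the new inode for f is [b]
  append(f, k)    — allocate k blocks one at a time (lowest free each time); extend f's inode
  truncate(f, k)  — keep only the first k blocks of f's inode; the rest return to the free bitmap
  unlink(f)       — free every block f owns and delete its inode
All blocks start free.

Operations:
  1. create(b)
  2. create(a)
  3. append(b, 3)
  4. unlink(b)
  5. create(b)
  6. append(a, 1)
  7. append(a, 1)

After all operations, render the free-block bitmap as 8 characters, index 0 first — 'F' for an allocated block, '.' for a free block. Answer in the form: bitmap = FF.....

bitmap = FFFF....

  1. create(b)  ⇒  F.......  {b→[0]}
  2. create(a)  ⇒  FF......  {a→[1]; b→[0]}
  3. append(b, 3)  ⇒  FFFFF...  {a→[1]; b→[0, 2, 3, 4]}
  4. unlink(b)  ⇒  .F......  {a→[1]}
  5. create(b)  ⇒  FF......  {a→[1]; b→[0]}
  6. append(a, 1)  ⇒  FFF.....  {a→[1, 2]; b→[0]}
  7. append(a, 1)  ⇒  FFFF....  {a→[1, 2, 3]; b→[0]}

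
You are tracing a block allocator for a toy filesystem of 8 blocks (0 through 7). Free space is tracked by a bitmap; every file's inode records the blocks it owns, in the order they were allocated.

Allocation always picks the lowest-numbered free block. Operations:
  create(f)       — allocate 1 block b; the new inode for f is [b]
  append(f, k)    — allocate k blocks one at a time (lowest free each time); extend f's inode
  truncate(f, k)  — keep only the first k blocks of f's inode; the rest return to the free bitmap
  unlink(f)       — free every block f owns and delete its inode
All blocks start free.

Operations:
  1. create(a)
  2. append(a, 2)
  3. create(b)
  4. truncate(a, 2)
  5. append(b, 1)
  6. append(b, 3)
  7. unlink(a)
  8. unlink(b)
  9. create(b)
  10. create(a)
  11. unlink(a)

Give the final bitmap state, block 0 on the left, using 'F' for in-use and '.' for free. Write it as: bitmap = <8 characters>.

bitmap = F.......

[1] create(a) — a=0 (map F.......)
[2] append(a, 2) — a=0,1,2 (map FFF.....)
[3] create(b) — a=0,1,2 b=3 (map FFFF....)
[4] truncate(a, 2) — a=0,1 b=3 (map FF.F....)
[5] append(b, 1) — a=0,1 b=3,2 (map FFFF....)
[6] append(b, 3) — a=0,1 b=3,2,4,5,6 (map FFFFFFF.)
[7] unlink(a) — b=3,2,4,5,6 (map ..FFFFF.)
[8] unlink(b) —  (map ........)
[9] create(b) — b=0 (map F.......)
[10] create(a) — a=1 b=0 (map FF......)
[11] unlink(a) — b=0 (map F.......)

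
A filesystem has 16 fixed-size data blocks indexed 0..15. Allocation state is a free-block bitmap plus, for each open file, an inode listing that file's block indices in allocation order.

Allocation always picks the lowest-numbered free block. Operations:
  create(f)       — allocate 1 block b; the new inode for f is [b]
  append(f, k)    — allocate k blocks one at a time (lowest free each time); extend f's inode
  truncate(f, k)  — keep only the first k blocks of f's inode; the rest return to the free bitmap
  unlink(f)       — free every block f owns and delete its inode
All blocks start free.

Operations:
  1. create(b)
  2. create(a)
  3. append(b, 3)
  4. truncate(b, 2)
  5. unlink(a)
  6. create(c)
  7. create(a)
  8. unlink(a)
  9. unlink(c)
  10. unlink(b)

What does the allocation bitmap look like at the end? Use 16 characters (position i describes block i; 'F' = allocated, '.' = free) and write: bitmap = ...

  1. create(b)  ⇒  F...............  {b→[0]}
  2. create(a)  ⇒  FF..............  {a→[1]; b→[0]}
  3. append(b, 3)  ⇒  FFFFF...........  {a→[1]; b→[0, 2, 3, 4]}
  4. truncate(b, 2)  ⇒  FFF.............  {a→[1]; b→[0, 2]}
  5. unlink(a)  ⇒  F.F.............  {b→[0, 2]}
  6. create(c)  ⇒  FFF.............  {b→[0, 2]; c→[1]}
  7. create(a)  ⇒  FFFF............  {a→[3]; b→[0, 2]; c→[1]}
  8. unlink(a)  ⇒  FFF.............  {b→[0, 2]; c→[1]}
  9. unlink(c)  ⇒  F.F.............  {b→[0, 2]}
  10. unlink(b)  ⇒  ................  {}

bitmap = ................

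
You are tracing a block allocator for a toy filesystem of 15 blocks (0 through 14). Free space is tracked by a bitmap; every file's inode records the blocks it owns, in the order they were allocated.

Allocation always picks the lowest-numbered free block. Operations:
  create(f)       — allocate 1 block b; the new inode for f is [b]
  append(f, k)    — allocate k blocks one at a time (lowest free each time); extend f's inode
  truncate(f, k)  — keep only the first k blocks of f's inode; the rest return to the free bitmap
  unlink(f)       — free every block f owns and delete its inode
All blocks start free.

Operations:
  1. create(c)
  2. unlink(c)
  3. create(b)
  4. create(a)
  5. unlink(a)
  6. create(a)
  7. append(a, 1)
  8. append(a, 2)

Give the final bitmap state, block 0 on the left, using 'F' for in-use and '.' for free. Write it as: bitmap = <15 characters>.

after create(c) → c:[0]  free=[F..............]
after unlink(c) →   free=[...............]
after create(b) → b:[0]  free=[F..............]
after create(a) → a:[1], b:[0]  free=[FF.............]
after unlink(a) → b:[0]  free=[F..............]
after create(a) → a:[1], b:[0]  free=[FF.............]
after append(a, 1) → a:[1, 2], b:[0]  free=[FFF............]
after append(a, 2) → a:[1, 2, 3, 4], b:[0]  free=[FFFFF..........]

bitmap = FFFFF..........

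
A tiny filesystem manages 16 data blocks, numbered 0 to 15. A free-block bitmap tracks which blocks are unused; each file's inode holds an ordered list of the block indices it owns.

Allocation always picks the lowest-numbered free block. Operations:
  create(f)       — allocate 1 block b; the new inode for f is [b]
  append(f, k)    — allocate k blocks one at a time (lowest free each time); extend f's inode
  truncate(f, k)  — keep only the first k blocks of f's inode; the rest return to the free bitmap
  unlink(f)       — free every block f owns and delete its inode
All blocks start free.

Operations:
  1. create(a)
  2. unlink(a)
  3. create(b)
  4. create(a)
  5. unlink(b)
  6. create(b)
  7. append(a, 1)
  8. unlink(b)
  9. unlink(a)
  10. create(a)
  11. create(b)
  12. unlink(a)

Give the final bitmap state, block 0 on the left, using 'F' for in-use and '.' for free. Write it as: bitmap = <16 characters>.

bitmap = .F..............

  1. create(a)  ⇒  F...............  {a→[0]}
  2. unlink(a)  ⇒  ................  {}
  3. create(b)  ⇒  F...............  {b→[0]}
  4. create(a)  ⇒  FF..............  {a→[1]; b→[0]}
  5. unlink(b)  ⇒  .F..............  {a→[1]}
  6. create(b)  ⇒  FF..............  {a→[1]; b→[0]}
  7. append(a, 1)  ⇒  FFF.............  {a→[1, 2]; b→[0]}
  8. unlink(b)  ⇒  .FF.............  {a→[1, 2]}
  9. unlink(a)  ⇒  ................  {}
  10. create(a)  ⇒  F...............  {a→[0]}
  11. create(b)  ⇒  FF..............  {a→[0]; b→[1]}
  12. unlink(a)  ⇒  .F..............  {b→[1]}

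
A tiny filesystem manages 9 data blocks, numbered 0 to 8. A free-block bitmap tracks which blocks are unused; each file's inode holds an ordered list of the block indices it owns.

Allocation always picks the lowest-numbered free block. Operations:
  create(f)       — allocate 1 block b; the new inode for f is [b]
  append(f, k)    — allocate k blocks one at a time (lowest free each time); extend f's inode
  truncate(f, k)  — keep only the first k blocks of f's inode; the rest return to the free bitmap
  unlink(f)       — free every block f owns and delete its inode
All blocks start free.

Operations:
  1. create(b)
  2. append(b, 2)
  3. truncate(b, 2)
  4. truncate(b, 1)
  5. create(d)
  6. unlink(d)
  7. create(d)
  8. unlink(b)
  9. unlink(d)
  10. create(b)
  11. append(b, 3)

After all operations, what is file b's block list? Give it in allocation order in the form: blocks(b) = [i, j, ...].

[1] create(b) — b=0 (map F........)
[2] append(b, 2) — b=0,1,2 (map FFF......)
[3] truncate(b, 2) — b=0,1 (map FF.......)
[4] truncate(b, 1) — b=0 (map F........)
[5] create(d) — b=0 d=1 (map FF.......)
[6] unlink(d) — b=0 (map F........)
[7] create(d) — b=0 d=1 (map FF.......)
[8] unlink(b) — d=1 (map .F.......)
[9] unlink(d) —  (map .........)
[10] create(b) — b=0 (map F........)
[11] append(b, 3) — b=0,1,2,3 (map FFFF.....)

blocks(b) = [0, 1, 2, 3]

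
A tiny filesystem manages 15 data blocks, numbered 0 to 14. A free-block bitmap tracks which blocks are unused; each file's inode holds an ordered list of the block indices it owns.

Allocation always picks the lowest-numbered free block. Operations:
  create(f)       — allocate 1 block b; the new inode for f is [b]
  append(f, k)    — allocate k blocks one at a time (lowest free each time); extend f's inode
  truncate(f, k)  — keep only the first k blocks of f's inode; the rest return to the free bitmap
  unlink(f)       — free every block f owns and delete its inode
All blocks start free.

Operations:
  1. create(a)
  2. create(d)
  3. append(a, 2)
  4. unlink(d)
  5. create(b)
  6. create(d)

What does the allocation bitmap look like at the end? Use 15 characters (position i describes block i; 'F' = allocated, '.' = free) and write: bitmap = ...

bitmap = FFFFF..........

  1. create(a)  ⇒  F..............  {a→[0]}
  2. create(d)  ⇒  FF.............  {a→[0]; d→[1]}
  3. append(a, 2)  ⇒  FFFF...........  {a→[0, 2, 3]; d→[1]}
  4. unlink(d)  ⇒  F.FF...........  {a→[0, 2, 3]}
  5. create(b)  ⇒  FFFF...........  {a→[0, 2, 3]; b→[1]}
  6. create(d)  ⇒  FFFFF..........  {a→[0, 2, 3]; b→[1]; d→[4]}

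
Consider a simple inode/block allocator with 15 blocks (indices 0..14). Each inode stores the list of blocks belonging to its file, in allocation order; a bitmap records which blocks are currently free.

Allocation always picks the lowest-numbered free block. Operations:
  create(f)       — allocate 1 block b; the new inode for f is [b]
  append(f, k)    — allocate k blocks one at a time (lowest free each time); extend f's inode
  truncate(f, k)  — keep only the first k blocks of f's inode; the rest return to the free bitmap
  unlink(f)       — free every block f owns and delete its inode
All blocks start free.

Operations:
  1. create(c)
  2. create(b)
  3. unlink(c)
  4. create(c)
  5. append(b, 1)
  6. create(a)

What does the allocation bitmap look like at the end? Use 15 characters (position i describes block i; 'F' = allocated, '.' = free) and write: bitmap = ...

bitmap = FFFF...........

  1. create(c)  ⇒  F..............  {c→[0]}
  2. create(b)  ⇒  FF.............  {b→[1]; c→[0]}
  3. unlink(c)  ⇒  .F.............  {b→[1]}
  4. create(c)  ⇒  FF.............  {b→[1]; c→[0]}
  5. append(b, 1)  ⇒  FFF............  {b→[1, 2]; c→[0]}
  6. create(a)  ⇒  FFFF...........  {a→[3]; b→[1, 2]; c→[0]}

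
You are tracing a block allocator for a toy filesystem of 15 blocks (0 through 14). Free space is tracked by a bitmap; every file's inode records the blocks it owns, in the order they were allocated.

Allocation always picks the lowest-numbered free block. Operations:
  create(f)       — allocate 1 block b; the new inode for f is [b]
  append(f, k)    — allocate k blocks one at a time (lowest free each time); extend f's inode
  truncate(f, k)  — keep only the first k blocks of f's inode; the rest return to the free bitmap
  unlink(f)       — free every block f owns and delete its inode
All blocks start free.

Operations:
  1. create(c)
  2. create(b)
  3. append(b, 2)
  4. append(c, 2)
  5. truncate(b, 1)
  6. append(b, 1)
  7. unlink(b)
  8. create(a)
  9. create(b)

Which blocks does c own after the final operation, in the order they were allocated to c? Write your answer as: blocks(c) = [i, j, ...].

blocks(c) = [0, 4, 5]

  1. create(c)  ⇒  F..............  {c→[0]}
  2. create(b)  ⇒  FF.............  {b→[1]; c→[0]}
  3. append(b, 2)  ⇒  FFFF...........  {b→[1, 2, 3]; c→[0]}
  4. append(c, 2)  ⇒  FFFFFF.........  {b→[1, 2, 3]; c→[0, 4, 5]}
  5. truncate(b, 1)  ⇒  FF..FF.........  {b→[1]; c→[0, 4, 5]}
  6. append(b, 1)  ⇒  FFF.FF.........  {b→[1, 2]; c→[0, 4, 5]}
  7. unlink(b)  ⇒  F...FF.........  {c→[0, 4, 5]}
  8. create(a)  ⇒  FF..FF.........  {a→[1]; c→[0, 4, 5]}
  9. create(b)  ⇒  FFF.FF.........  {a→[1]; b→[2]; c→[0, 4, 5]}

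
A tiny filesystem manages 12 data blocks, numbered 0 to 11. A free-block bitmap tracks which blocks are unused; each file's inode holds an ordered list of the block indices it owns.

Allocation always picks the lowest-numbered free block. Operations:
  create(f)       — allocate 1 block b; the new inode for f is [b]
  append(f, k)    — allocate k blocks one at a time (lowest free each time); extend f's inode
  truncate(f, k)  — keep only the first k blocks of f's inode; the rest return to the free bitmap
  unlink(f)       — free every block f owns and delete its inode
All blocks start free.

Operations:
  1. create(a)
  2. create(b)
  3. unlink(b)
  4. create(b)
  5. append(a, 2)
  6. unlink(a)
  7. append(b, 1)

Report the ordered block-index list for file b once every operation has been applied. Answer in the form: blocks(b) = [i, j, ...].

create(a): bitmap=F........... | a=[0]
create(b): bitmap=FF.......... | a=[0] b=[1]
unlink(b): bitmap=F........... | a=[0]
create(b): bitmap=FF.......... | a=[0] b=[1]
append(a, 2): bitmap=FFFF........ | a=[0, 2, 3] b=[1]
unlink(a): bitmap=.F.......... | b=[1]
append(b, 1): bitmap=FF.......... | b=[1, 0]

blocks(b) = [1, 0]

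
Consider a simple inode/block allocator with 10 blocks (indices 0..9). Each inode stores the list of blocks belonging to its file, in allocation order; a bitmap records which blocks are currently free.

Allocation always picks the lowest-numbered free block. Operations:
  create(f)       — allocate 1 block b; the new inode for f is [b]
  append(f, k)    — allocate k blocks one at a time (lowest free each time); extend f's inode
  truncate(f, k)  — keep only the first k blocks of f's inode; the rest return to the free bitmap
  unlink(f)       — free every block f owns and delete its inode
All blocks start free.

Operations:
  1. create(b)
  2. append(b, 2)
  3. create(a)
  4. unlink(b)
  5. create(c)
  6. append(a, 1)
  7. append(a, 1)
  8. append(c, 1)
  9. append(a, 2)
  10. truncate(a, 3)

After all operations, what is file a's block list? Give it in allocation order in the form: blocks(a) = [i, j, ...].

blocks(a) = [3, 1, 2]

create(b): bitmap=F......... | b=[0]
append(b, 2): bitmap=FFF....... | b=[0, 1, 2]
create(a): bitmap=FFFF...... | a=[3] b=[0, 1, 2]
unlink(b): bitmap=...F...... | a=[3]
create(c): bitmap=F..F...... | a=[3] c=[0]
append(a, 1): bitmap=FF.F...... | a=[3, 1] c=[0]
append(a, 1): bitmap=FFFF...... | a=[3, 1, 2] c=[0]
append(c, 1): bitmap=FFFFF..... | a=[3, 1, 2] c=[0, 4]
append(a, 2): bitmap=FFFFFFF... | a=[3, 1, 2, 5, 6] c=[0, 4]
truncate(a, 3): bitmap=FFFFF..... | a=[3, 1, 2] c=[0, 4]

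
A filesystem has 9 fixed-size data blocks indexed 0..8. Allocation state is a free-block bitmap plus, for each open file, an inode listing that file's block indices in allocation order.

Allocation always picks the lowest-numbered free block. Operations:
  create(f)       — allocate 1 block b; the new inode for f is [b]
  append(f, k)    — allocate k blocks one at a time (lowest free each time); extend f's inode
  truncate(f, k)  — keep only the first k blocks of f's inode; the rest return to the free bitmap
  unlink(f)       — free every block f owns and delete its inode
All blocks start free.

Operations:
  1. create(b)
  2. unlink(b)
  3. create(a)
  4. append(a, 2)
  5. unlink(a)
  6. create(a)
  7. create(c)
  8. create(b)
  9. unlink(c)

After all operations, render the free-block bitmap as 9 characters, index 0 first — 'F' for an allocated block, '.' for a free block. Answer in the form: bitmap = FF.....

bitmap = F.F......

create(b): bitmap=F........ | b=[0]
unlink(b): bitmap=......... | 
create(a): bitmap=F........ | a=[0]
append(a, 2): bitmap=FFF...... | a=[0, 1, 2]
unlink(a): bitmap=......... | 
create(a): bitmap=F........ | a=[0]
create(c): bitmap=FF....... | a=[0] c=[1]
create(b): bitmap=FFF...... | a=[0] b=[2] c=[1]
unlink(c): bitmap=F.F...... | a=[0] b=[2]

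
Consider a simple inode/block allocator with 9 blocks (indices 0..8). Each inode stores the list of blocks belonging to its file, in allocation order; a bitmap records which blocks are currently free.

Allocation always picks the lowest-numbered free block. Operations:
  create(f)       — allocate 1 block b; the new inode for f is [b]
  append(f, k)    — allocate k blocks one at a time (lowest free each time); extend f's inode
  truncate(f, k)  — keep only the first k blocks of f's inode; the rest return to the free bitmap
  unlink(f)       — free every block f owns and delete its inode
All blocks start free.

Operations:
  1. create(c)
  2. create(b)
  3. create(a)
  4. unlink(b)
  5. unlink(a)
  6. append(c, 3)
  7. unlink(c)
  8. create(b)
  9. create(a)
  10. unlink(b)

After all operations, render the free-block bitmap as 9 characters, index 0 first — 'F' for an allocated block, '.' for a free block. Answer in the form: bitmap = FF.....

[1] create(c) — c=0 (map F........)
[2] create(b) — b=1 c=0 (map FF.......)
[3] create(a) — a=2 b=1 c=0 (map FFF......)
[4] unlink(b) — a=2 c=0 (map F.F......)
[5] unlink(a) — c=0 (map F........)
[6] append(c, 3) — c=0,1,2,3 (map FFFF.....)
[7] unlink(c) —  (map .........)
[8] create(b) — b=0 (map F........)
[9] create(a) — a=1 b=0 (map FF.......)
[10] unlink(b) — a=1 (map .F.......)

bitmap = .F.......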